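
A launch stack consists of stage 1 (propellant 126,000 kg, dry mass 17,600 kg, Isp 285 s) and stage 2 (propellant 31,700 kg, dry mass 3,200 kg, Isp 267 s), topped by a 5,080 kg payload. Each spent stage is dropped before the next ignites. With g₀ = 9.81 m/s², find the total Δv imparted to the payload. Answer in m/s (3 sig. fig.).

Δv ≈ 7370 m/s

Ignition mass of stage 1 = 126,000+17,600 + 31,700+3,200 + 5,080 = 183,580 kg.
Stage 1: m₀ = 183,580 kg, m_f = 183,580 − 126,000 = 57,580 kg; Δv = 285×9.81×ln(3.188) = 2795.9×1.1595 ≈ 3242 m/s.
Stage 2: m₀ = 39,980 kg, m_f = 39,980 − 31,700 = 8,280 kg; Δv = 267×9.81×ln(4.829) = 2619.3×1.5745 ≈ 4124 m/s.
Total Δv = 3242 + 4124 = 7366 m/s.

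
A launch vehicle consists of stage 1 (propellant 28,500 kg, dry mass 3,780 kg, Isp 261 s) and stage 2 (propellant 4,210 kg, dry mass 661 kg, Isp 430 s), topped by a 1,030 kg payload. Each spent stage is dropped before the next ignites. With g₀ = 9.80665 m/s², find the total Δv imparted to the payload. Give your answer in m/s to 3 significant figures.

Ignition mass of stage 1 = 28,500+3,780 + 4,210+661 + 1,030 = 38,181 kg.
Stage 1: m₀ = 38,181 kg, m_f = 38,181 − 28,500 = 9,681 kg; Δv = 261×9.80665×ln(3.944) = 2559.5×1.3722 ≈ 3512 m/s.
Stage 2: m₀ = 5,901 kg, m_f = 5,901 − 4,210 = 1,691 kg; Δv = 430×9.80665×ln(3.49) = 4216.9×1.2498 ≈ 5270 m/s.
Total Δv = 3512 + 5270 = 8782 m/s.

Δv ≈ 8780 m/s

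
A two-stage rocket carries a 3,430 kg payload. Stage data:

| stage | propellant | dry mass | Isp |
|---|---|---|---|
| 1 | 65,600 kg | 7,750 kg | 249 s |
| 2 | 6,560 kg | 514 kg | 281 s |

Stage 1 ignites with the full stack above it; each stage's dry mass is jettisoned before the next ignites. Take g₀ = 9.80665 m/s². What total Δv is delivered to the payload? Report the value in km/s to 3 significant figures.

Ignition mass of stage 1 = 65,600+7,750 + 6,560+514 + 3,430 = 83,854 kg.
Stage 1: m₀ = 83,854 kg, m_f = 83,854 − 65,600 = 18,254 kg; Δv = 249×9.80665×ln(4.594) = 2441.9×1.5247 ≈ 3723 m/s.
Stage 2: m₀ = 10,504 kg, m_f = 10,504 − 6,560 = 3,944 kg; Δv = 281×9.80665×ln(2.663) = 2755.7×0.9796 ≈ 2699 m/s.
Total Δv = 3723 + 2699 = 6422 m/s.

Δv ≈ 6.42 km/s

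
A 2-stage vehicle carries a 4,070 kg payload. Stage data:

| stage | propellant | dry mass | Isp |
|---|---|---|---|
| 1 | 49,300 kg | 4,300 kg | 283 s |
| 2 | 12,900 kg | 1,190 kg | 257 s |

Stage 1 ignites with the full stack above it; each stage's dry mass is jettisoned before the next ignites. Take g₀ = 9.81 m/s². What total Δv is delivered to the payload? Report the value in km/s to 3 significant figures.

Ignition mass of stage 1 = 49,300+4,300 + 12,900+1,190 + 4,070 = 71,760 kg.
Stage 1: m₀ = 71,760 kg, m_f = 71,760 − 49,300 = 22,460 kg; Δv = 283×9.81×ln(3.195) = 2776.2×1.1616 ≈ 3225 m/s.
Stage 2: m₀ = 18,160 kg, m_f = 18,160 − 12,900 = 5,260 kg; Δv = 257×9.81×ln(3.452) = 2521.2×1.2391 ≈ 3124 m/s.
Total Δv = 3225 + 3124 = 6349 m/s.

Δv ≈ 6.35 km/s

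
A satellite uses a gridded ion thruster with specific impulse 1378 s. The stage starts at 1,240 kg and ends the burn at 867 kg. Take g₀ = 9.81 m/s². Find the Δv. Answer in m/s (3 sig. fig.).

Δv ≈ 4840 m/s

v_e = Isp · g₀ = 1378 × 9.81 = 13518.2 m/s.
By the Tsiolkovsky rocket equation, Δv = v_e · ln(m₀/m_f) = 13518.2 × ln(1.43) = 13518.2 × 0.3578 ≈ 4837.2 m/s.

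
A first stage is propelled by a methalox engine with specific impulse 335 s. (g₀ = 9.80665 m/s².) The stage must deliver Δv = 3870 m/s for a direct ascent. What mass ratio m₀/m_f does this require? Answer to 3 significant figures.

mass ratio ≈ 3.25

v_e = Isp · g₀ = 335 × 9.80665 = 3285.2 m/s.
Using Δv = v_e ln(m₀/m_f): m₀/m_f = exp(Δv / v_e) = exp(3870 / 3285.2) = exp(1.1780) = 3.2479.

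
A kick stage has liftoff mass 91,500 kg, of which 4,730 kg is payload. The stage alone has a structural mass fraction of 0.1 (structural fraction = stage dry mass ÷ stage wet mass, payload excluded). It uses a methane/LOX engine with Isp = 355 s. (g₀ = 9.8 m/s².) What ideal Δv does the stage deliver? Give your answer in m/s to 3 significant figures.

Δv ≈ 6680 m/s

Stage wet mass = m₀ − payload = 91,500 − 4,730 = 86,770 kg.
Stage dry mass = ε × stage wet mass = 0.1 × 86,770 = 8,677 kg.
Burnout mass m_f = stage dry + payload = 8,677 + 4,730 = 13,407 kg.
v_e = Isp · g₀ = 355 × 9.8 = 3479.0 m/s.
Δv = v_e · ln(91,500/13,407) = 3479.0 × ln(6.825) = 3479.0 × 1.9206 ≈ 6682 m/s.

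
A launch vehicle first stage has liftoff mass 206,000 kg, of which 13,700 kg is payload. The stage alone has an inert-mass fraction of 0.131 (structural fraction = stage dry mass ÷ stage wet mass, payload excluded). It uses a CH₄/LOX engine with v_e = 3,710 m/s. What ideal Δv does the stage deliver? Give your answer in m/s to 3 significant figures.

Stage wet mass = m₀ − payload = 206,000 − 13,700 = 192,300 kg.
Stage dry mass = ε × stage wet mass = 0.131 × 192,300 = 25,191.3 kg.
Burnout mass m_f = stage dry + payload = 25,191.3 + 13,700 = 38,891.3 kg.
Rocket equation: Δv = v_e · ln(206,000/38,891.3) = 3710.0 × ln(5.297) = 3710.0 × 1.6671 ≈ 6185 m/s.

Δv ≈ 6180 m/s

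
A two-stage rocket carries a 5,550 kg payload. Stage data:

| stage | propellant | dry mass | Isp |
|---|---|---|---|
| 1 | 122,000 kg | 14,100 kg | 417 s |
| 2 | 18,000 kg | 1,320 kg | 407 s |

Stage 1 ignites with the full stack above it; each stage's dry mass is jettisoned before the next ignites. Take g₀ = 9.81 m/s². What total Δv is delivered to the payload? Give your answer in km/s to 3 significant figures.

Δv ≈ 10.9 km/s

Ignition mass of stage 1 = 122,000+14,100 + 18,000+1,320 + 5,550 = 160,970 kg.
Stage 1: m₀ = 160,970 kg, m_f = 160,970 − 122,000 = 38,970 kg; Δv = 417×9.81×ln(4.131) = 4090.8×1.4184 ≈ 5802 m/s.
Stage 2: m₀ = 24,870 kg, m_f = 24,870 − 18,000 = 6,870 kg; Δv = 407×9.81×ln(3.62) = 3992.7×1.2865 ≈ 5137 m/s.
Total Δv = 5802 + 5137 = 10939 m/s.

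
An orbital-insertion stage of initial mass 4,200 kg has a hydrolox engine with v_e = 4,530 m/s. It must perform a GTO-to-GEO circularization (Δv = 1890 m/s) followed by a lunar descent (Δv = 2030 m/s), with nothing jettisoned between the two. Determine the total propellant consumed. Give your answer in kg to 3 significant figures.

After the first burn: m = 4200 × exp(−1890/4530.0) = 4200 × 0.65888 = 2,767.3 kg.
After the second burn: m = 2,767.3 × exp(−2030/4530.0) = 2,767.3 × 0.63883 = 1,767.83 kg.
Total propellant = m₀ − m_final = 4200 − 1,767.83 = 2,432.17 kg.

total propellant consumed ≈ 2430 kg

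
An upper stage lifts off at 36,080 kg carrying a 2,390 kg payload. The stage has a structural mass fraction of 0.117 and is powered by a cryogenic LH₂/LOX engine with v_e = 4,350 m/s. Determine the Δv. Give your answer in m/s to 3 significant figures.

Δv ≈ 7570 m/s

Stage wet mass = m₀ − payload = 36,080 − 2,390 = 33,690 kg.
Stage dry mass = ε × stage wet mass = 0.117 × 33,690 = 3,941.73 kg.
Burnout mass m_f = stage dry + payload = 3,941.73 + 2,390 = 6,331.73 kg.
Δv = v_e · ln(36,080/6,331.73) = 4350.0 × ln(5.698) = 4350.0 × 1.7402 ≈ 7570 m/s.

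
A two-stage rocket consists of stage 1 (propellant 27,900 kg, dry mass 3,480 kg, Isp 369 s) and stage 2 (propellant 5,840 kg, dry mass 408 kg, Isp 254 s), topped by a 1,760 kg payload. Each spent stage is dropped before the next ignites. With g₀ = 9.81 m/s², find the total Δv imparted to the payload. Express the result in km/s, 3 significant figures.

Δv ≈ 7.72 km/s

Ignition mass of stage 1 = 27,900+3,480 + 5,840+408 + 1,760 = 39,388 kg.
Stage 1: m₀ = 39,388 kg, m_f = 39,388 − 27,900 = 11,488 kg; Δv = 369×9.81×ln(3.429) = 3619.9×1.2322 ≈ 4460 m/s.
Stage 2: m₀ = 8,008 kg, m_f = 8,008 − 5,840 = 2,168 kg; Δv = 254×9.81×ln(3.694) = 2491.7×1.3066 ≈ 3256 m/s.
Total Δv = 4460 + 3256 = 7716 m/s.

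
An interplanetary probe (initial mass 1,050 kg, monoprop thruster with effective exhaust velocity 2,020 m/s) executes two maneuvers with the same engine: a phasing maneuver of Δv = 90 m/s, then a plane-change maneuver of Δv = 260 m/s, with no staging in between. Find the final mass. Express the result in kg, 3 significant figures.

After the first burn: m = 1050 × exp(−90/2020.0) = 1050 × 0.95642 = 1,004.24 kg.
After the second burn: m = 1,004.24 × exp(−260/2020.0) = 1,004.24 × 0.87923 = 882.958 kg.

final mass ≈ 883 kg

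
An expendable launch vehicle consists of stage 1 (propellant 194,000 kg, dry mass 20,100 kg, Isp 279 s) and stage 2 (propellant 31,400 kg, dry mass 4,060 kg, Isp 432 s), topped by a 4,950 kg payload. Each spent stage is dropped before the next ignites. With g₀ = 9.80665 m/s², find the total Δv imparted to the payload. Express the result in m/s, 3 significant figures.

Ignition mass of stage 1 = 194,000+20,100 + 31,400+4,060 + 4,950 = 254,510 kg.
Stage 1: m₀ = 254,510 kg, m_f = 254,510 − 194,000 = 60,510 kg; Δv = 279×9.80665×ln(4.206) = 2736.1×1.4365 ≈ 3930 m/s.
Stage 2: m₀ = 40,410 kg, m_f = 40,410 − 31,400 = 9,010 kg; Δv = 432×9.80665×ln(4.485) = 4236.5×1.5007 ≈ 6358 m/s.
Total Δv = 3930 + 6358 = 10288 m/s.

Δv ≈ 10300 m/s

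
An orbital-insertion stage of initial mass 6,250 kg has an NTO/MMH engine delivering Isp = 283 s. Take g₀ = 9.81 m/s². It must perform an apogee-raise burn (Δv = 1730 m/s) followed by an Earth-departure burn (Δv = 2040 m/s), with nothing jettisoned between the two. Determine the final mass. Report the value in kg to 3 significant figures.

final mass ≈ 1610 kg

v_e = Isp · g₀ = 283 × 9.81 = 2776.2 m/s.
After the first burn: m = 6250 × exp(−1730/2776.2) = 6250 × 0.53625 = 3,351.56 kg.
After the second burn: m = 3,351.56 × exp(−2040/2776.2) = 3,351.56 × 0.47960 = 1,607.41 kg.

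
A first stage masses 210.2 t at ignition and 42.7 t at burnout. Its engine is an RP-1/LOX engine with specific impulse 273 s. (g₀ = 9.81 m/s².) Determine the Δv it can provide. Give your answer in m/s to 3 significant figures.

Δv ≈ 4270 m/s

v_e = Isp · g₀ = 273 × 9.81 = 2678.1 m/s.
Using Δv = v_e ln(m₀/m_f): Δv = v_e · ln(m₀/m_f) = 2678.1 × ln(4.923) = 2678.1 × 1.5939 ≈ 4268.6 m/s.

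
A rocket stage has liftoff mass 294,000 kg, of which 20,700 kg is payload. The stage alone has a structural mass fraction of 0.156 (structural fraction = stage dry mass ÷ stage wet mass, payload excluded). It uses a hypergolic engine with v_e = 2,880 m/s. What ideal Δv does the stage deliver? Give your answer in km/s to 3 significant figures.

Δv ≈ 4.42 km/s

Stage wet mass = m₀ − payload = 294,000 − 20,700 = 273,300 kg.
Stage dry mass = ε × stage wet mass = 0.156 × 273,300 = 42,634.8 kg.
Burnout mass m_f = stage dry + payload = 42,634.8 + 20,700 = 63,334.8 kg.
From the ideal rocket equation, Δv = v_e · ln(294,000/63,334.8) = 2880.0 × ln(4.642) = 2880.0 × 1.5351 ≈ 4421 m/s.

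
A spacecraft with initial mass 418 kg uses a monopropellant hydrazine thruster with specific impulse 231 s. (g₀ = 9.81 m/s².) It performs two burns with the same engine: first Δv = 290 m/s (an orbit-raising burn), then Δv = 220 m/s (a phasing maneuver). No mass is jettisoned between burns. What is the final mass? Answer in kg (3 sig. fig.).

final mass ≈ 334 kg

v_e = Isp · g₀ = 231 × 9.81 = 2266.1 m/s.
After the first burn: m = 418 × exp(−290/2266.1) = 418 × 0.87988 = 367.79 kg.
After the second burn: m = 367.79 × exp(−220/2266.1) = 367.79 × 0.90748 = 333.762 kg.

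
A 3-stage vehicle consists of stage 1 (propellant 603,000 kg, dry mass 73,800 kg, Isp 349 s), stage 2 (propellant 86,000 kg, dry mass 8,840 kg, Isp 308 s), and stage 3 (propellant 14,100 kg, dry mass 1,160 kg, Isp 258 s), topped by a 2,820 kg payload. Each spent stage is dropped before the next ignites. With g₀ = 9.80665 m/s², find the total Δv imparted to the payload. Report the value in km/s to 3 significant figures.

Δv ≈ 13.1 km/s

Ignition mass of stage 1 = 603,000+73,800 + 86,000+8,840 + 14,100+1,160 + 2,820 = 789,720 kg.
Stage 1: m₀ = 789,720 kg, m_f = 789,720 − 603,000 = 186,720 kg; Δv = 349×9.80665×ln(4.229) = 3422.5×1.4421 ≈ 4936 m/s.
Stage 2: m₀ = 112,920 kg, m_f = 112,920 − 86,000 = 26,920 kg; Δv = 308×9.80665×ln(4.195) = 3020.4×1.4338 ≈ 4331 m/s.
Stage 3: m₀ = 18,080 kg, m_f = 18,080 − 14,100 = 3,980 kg; Δv = 258×9.80665×ln(4.543) = 2530.1×1.5135 ≈ 3829 m/s.
Total Δv = 4936 + 4331 + 3829 = 13096 m/s.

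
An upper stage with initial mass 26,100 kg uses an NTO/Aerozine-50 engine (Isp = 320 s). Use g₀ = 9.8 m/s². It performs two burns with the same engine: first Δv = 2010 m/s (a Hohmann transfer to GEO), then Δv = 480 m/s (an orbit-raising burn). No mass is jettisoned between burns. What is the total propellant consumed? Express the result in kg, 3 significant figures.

v_e = Isp · g₀ = 320 × 9.8 = 3136.0 m/s.
After the first burn: m = 26100 × exp(−2010/3136.0) = 26100 × 0.52679 = 13,749.2 kg.
After the second burn: m = 13,749.2 × exp(−480/3136.0) = 13,749.2 × 0.85808 = 11,797.9 kg.
Total propellant = m₀ − m_final = 26100 − 11,797.9 = 14,302.1 kg.

total propellant consumed ≈ 14300 kg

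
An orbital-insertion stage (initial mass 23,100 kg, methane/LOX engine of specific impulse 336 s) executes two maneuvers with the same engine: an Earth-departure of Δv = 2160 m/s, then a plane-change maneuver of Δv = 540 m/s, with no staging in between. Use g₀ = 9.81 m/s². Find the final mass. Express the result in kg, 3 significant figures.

final mass ≈ 10200 kg

v_e = Isp · g₀ = 336 × 9.81 = 3296.2 m/s.
After the first burn: m = 23100 × exp(−2160/3296.2) = 23100 × 0.51928 = 11,995.4 kg.
After the second burn: m = 11,995.4 × exp(−540/3296.2) = 11,995.4 × 0.84889 = 10,182.8 kg.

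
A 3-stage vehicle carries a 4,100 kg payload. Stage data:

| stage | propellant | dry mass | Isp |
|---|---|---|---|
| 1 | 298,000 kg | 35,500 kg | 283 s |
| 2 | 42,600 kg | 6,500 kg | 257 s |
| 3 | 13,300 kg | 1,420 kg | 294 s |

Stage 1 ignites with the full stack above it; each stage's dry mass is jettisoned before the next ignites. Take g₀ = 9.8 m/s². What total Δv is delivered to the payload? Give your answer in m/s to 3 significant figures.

Δv ≈ 9780 m/s

Ignition mass of stage 1 = 298,000+35,500 + 42,600+6,500 + 13,300+1,420 + 4,100 = 401,420 kg.
Stage 1: m₀ = 401,420 kg, m_f = 401,420 − 298,000 = 103,420 kg; Δv = 283×9.8×ln(3.881) = 2773.4×1.3562 ≈ 3761 m/s.
Stage 2: m₀ = 67,920 kg, m_f = 67,920 − 42,600 = 25,320 kg; Δv = 257×9.8×ln(2.682) = 2518.6×0.9867 ≈ 2485 m/s.
Stage 3: m₀ = 18,820 kg, m_f = 18,820 − 13,300 = 5,520 kg; Δv = 294×9.8×ln(3.409) = 2881.2×1.2265 ≈ 3534 m/s.
Total Δv = 3761 + 2485 + 3534 = 9780 m/s.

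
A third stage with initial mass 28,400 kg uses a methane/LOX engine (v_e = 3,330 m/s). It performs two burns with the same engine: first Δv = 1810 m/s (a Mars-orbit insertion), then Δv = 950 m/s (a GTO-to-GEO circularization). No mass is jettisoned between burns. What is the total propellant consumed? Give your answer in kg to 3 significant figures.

After the first burn: m = 28400 × exp(−1810/3330.0) = 28400 × 0.58069 = 16,491.6 kg.
After the second burn: m = 16,491.6 × exp(−950/3330.0) = 16,491.6 × 0.75180 = 12,398.4 kg.
Total propellant = m₀ − m_final = 28400 − 12,398.4 = 16,001.6 kg.

total propellant consumed ≈ 16000 kg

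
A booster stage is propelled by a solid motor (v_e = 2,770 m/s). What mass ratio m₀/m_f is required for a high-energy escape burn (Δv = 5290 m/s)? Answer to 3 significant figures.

mass ratio ≈ 6.75

By the Tsiolkovsky rocket equation, m₀/m_f = exp(Δv / v_e) = exp(5290 / 2770.0) = exp(1.9097) = 6.7514.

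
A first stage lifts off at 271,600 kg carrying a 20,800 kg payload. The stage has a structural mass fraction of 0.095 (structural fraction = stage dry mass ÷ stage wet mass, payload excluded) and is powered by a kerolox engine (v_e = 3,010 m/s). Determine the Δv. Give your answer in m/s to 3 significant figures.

Δv ≈ 5440 m/s

Stage wet mass = m₀ − payload = 271,600 − 20,800 = 250,800 kg.
Stage dry mass = ε × stage wet mass = 0.095 × 250,800 = 23,826 kg.
Burnout mass m_f = stage dry + payload = 23,826 + 20,800 = 44,626 kg.
By the Tsiolkovsky rocket equation, Δv = v_e · ln(271,600/44,626) = 3010.0 × ln(6.086) = 3010.0 × 1.8060 ≈ 5436 m/s.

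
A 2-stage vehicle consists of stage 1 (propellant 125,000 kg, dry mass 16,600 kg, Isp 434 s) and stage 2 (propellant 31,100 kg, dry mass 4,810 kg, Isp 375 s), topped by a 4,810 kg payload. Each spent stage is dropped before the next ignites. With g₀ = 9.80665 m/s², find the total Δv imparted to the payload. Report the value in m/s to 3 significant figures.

Δv ≈ 10200 m/s

Ignition mass of stage 1 = 125,000+16,600 + 31,100+4,810 + 4,810 = 182,320 kg.
Stage 1: m₀ = 182,320 kg, m_f = 182,320 − 125,000 = 57,320 kg; Δv = 434×9.80665×ln(3.181) = 4256.1×1.1571 ≈ 4925 m/s.
Stage 2: m₀ = 40,720 kg, m_f = 40,720 − 31,100 = 9,620 kg; Δv = 375×9.80665×ln(4.233) = 3677.5×1.4429 ≈ 5306 m/s.
Total Δv = 4925 + 5306 = 10231 m/s.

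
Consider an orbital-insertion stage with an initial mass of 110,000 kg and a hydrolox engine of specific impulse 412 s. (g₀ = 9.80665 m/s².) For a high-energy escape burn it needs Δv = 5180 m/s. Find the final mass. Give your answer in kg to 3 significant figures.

final mass ≈ 30500 kg

v_e = Isp · g₀ = 412 × 9.80665 = 4040.3 m/s.
Rocket equation: m₀/m_f = exp(Δv / v_e) = exp(5180 / 4040.3) = exp(1.2821) = 3.6041.
m_f = m₀ / 3.6041 = 110,000 / 3.6041 = 30,520.8 kg.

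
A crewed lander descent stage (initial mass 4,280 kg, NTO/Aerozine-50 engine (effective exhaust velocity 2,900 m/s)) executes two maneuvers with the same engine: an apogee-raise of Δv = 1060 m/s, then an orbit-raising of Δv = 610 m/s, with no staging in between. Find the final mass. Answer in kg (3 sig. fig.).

After the first burn: m = 4280 × exp(−1060/2900.0) = 4280 × 0.69384 = 2,969.64 kg.
After the second burn: m = 2,969.64 × exp(−610/2900.0) = 2,969.64 × 0.81030 = 2,406.3 kg.

final mass ≈ 2410 kg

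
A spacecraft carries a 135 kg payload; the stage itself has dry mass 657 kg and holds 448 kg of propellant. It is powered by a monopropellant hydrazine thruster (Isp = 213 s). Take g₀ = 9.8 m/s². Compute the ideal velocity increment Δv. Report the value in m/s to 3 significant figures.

Δv ≈ 936 m/s

v_e = Isp · g₀ = 213 × 9.8 = 2087.4 m/s.
m₀ = payload + dry + propellant = 135 + 657 + 448 = 1,240 kg.
m_f = payload + dry = 135 + 657 = 792 kg.
Δv = v_e · ln(m₀/m_f) = 2087.4 × ln(1.566) = 2087.4 × 0.4483 ≈ 935.8 m/s.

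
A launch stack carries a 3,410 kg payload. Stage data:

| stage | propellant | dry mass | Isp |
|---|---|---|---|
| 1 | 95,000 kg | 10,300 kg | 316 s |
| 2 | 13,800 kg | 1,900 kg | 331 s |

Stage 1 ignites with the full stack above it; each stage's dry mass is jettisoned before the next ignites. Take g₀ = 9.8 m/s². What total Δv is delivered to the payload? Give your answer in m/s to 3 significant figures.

Δv ≈ 8620 m/s

Ignition mass of stage 1 = 95,000+10,300 + 13,800+1,900 + 3,410 = 124,410 kg.
Stage 1: m₀ = 124,410 kg, m_f = 124,410 − 95,000 = 29,410 kg; Δv = 316×9.8×ln(4.23) = 3096.8×1.4422 ≈ 4466 m/s.
Stage 2: m₀ = 19,110 kg, m_f = 19,110 − 13,800 = 5,310 kg; Δv = 331×9.8×ln(3.599) = 3243.8×1.2806 ≈ 4154 m/s.
Total Δv = 4466 + 4154 = 8620 m/s.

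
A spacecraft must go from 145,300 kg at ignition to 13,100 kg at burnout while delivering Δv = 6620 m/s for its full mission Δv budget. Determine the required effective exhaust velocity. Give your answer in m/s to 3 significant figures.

v_e ≈ 2750 m/s

ln(m₀/m_f) = ln(145300/13100) = ln(11.09) = 2.4062.
From the ideal rocket equation, v_e = Δv / ln(m₀/m_f) = 6620 / 2.4062 = 2751.2 m/s.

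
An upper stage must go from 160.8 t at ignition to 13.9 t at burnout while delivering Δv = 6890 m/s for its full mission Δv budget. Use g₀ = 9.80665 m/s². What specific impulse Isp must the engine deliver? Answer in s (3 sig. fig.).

Isp ≈ 287 s

ln(m₀/m_f) = ln(160800/13900) = ln(11.57) = 2.4483.
v_e = Δv / ln(m₀/m_f) = 6890 / 2.4483 = 2814.2 m/s.
Isp = v_e / g₀ = 2814.2 / 9.80665 = 287.0 s.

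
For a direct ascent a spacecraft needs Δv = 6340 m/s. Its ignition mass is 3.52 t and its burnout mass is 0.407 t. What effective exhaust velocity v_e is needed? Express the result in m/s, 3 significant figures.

ln(m₀/m_f) = ln(3520/407) = ln(8.649) = 2.1574.
Rocket equation: v_e = Δv / ln(m₀/m_f) = 6340 / 2.1574 = 2938.7 m/s.

v_e ≈ 2940 m/s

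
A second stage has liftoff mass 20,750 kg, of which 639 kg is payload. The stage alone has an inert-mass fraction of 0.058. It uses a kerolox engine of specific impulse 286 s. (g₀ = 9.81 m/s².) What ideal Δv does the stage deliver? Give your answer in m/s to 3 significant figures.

Δv ≈ 6850 m/s

Stage wet mass = m₀ − payload = 20,750 − 639 = 20,111 kg.
Stage dry mass = ε × stage wet mass = 0.058 × 20,111 = 1,166.44 kg.
Burnout mass m_f = stage dry + payload = 1,166.44 + 639 = 1,805.44 kg.
v_e = Isp · g₀ = 286 × 9.81 = 2805.7 m/s.
Δv = v_e · ln(20,750/1,805.44) = 2805.7 × ln(11.49) = 2805.7 × 2.4417 ≈ 6851 m/s.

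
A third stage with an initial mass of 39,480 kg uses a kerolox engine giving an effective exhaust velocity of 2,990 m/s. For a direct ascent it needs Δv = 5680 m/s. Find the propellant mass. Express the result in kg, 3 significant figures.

m₀/m_f = exp(Δv / v_e) = exp(5680 / 2990.0) = exp(1.8997) = 6.6837.
m_f = 39,480 / 6.6837 = 5,906.91 kg, so propellant = m₀ − m_f = 39,480 − 5,906.91 = 33,573.09 kg.

propellant mass ≈ 33600 kg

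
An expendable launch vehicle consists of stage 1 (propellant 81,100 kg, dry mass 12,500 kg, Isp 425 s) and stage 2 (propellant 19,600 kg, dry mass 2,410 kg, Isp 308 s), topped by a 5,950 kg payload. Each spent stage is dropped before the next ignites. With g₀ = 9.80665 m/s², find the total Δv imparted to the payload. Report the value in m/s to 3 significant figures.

Δv ≈ 8230 m/s

Ignition mass of stage 1 = 81,100+12,500 + 19,600+2,410 + 5,950 = 121,560 kg.
Stage 1: m₀ = 121,560 kg, m_f = 121,560 − 81,100 = 40,460 kg; Δv = 425×9.80665×ln(3.004) = 4167.8×1.1001 ≈ 4585 m/s.
Stage 2: m₀ = 27,960 kg, m_f = 27,960 − 19,600 = 8,360 kg; Δv = 308×9.80665×ln(3.344) = 3020.4×1.2073 ≈ 3647 m/s.
Total Δv = 4585 + 3647 = 8232 m/s.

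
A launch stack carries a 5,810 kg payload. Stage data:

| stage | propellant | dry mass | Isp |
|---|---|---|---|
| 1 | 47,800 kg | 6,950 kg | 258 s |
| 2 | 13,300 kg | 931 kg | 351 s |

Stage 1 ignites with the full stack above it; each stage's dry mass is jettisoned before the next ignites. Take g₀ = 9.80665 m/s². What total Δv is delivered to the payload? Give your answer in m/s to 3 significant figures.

Δv ≈ 6330 m/s

Ignition mass of stage 1 = 47,800+6,950 + 13,300+931 + 5,810 = 74,791 kg.
Stage 1: m₀ = 74,791 kg, m_f = 74,791 − 47,800 = 26,991 kg; Δv = 258×9.80665×ln(2.771) = 2530.1×1.0192 ≈ 2579 m/s.
Stage 2: m₀ = 20,041 kg, m_f = 20,041 − 13,300 = 6,741 kg; Δv = 351×9.80665×ln(2.973) = 3442.1×1.0896 ≈ 3750 m/s.
Total Δv = 2579 + 3750 = 6329 m/s.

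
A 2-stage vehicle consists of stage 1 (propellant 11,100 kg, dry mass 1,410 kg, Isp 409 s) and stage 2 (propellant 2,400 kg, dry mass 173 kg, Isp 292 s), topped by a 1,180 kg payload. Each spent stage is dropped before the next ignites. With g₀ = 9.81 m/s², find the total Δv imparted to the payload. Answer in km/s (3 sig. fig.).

Δv ≈ 7.53 km/s

Ignition mass of stage 1 = 11,100+1,410 + 2,400+173 + 1,180 = 16,263 kg.
Stage 1: m₀ = 16,263 kg, m_f = 16,263 − 11,100 = 5,163 kg; Δv = 409×9.81×ln(3.15) = 4012.3×1.1474 ≈ 4604 m/s.
Stage 2: m₀ = 3,753 kg, m_f = 3,753 − 2,400 = 1,353 kg; Δv = 292×9.81×ln(2.774) = 2864.5×1.0202 ≈ 2922 m/s.
Total Δv = 4604 + 2922 = 7526 m/s.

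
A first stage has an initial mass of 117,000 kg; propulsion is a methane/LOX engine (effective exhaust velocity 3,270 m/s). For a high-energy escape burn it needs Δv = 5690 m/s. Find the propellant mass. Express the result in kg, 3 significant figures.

m₀/m_f = exp(Δv / v_e) = exp(5690 / 3270.0) = exp(1.7401) = 5.6977.
m_f = 117,000 / 5.6977 = 20,534.6 kg, so propellant = m₀ − m_f = 117,000 − 20,534.6 = 96,465.4 kg.

propellant mass ≈ 96500 kg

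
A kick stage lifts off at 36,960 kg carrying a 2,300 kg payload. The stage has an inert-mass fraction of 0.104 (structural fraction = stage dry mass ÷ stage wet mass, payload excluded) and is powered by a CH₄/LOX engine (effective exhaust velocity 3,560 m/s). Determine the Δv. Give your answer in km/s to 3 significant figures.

Stage wet mass = m₀ − payload = 36,960 − 2,300 = 34,660 kg.
Stage dry mass = ε × stage wet mass = 0.104 × 34,660 = 3,604.64 kg.
Burnout mass m_f = stage dry + payload = 3,604.64 + 2,300 = 5,904.64 kg.
By the Tsiolkovsky rocket equation, Δv = v_e · ln(36,960/5,904.64) = 3560.0 × ln(6.259) = 3560.0 × 1.8341 ≈ 6529 m/s.

Δv ≈ 6.53 km/s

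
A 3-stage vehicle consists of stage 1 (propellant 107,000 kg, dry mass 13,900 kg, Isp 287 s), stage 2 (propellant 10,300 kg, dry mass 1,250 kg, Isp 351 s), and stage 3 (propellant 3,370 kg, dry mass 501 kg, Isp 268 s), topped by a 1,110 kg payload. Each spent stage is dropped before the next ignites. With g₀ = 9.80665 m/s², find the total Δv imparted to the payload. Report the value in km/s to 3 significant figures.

Δv ≈ 10.6 km/s

Ignition mass of stage 1 = 107,000+13,900 + 10,300+1,250 + 3,370+501 + 1,110 = 137,431 kg.
Stage 1: m₀ = 137,431 kg, m_f = 137,431 − 107,000 = 30,431 kg; Δv = 287×9.80665×ln(4.516) = 2814.5×1.5077 ≈ 4243 m/s.
Stage 2: m₀ = 16,531 kg, m_f = 16,531 − 10,300 = 6,231 kg; Δv = 351×9.80665×ln(2.653) = 3442.1×0.9757 ≈ 3358 m/s.
Stage 3: m₀ = 4,981 kg, m_f = 4,981 − 3,370 = 1,611 kg; Δv = 268×9.80665×ln(3.092) = 2628.2×1.1288 ≈ 2967 m/s.
Total Δv = 4243 + 3358 + 2967 = 10568 m/s.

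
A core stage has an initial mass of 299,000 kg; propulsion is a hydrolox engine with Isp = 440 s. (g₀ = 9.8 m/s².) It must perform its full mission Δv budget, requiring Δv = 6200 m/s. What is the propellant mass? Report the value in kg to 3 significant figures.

v_e = Isp · g₀ = 440 × 9.8 = 4312.0 m/s.
By the Tsiolkovsky rocket equation, m₀/m_f = exp(Δv / v_e) = exp(6200 / 4312.0) = exp(1.4378) = 4.2116.
m_f = 299,000 / 4.2116 = 70,994.4 kg, so propellant = m₀ − m_f = 299,000 − 70,994.4 = 228,005.6 kg.

propellant mass ≈ 228000 kg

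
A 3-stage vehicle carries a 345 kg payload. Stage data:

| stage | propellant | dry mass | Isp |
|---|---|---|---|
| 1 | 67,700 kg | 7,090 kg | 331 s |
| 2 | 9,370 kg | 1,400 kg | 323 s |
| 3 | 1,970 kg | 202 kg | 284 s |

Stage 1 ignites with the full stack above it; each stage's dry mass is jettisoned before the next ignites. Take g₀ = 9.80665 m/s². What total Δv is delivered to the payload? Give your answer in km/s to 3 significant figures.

Δv ≈ 12.9 km/s

Ignition mass of stage 1 = 67,700+7,090 + 9,370+1,400 + 1,970+202 + 345 = 88,077 kg.
Stage 1: m₀ = 88,077 kg, m_f = 88,077 − 67,700 = 20,377 kg; Δv = 331×9.80665×ln(4.322) = 3246.0×1.4638 ≈ 4752 m/s.
Stage 2: m₀ = 13,287 kg, m_f = 13,287 − 9,370 = 3,917 kg; Δv = 323×9.80665×ln(3.392) = 3167.5×1.2215 ≈ 3869 m/s.
Stage 3: m₀ = 2,517 kg, m_f = 2,517 − 1,970 = 547 kg; Δv = 284×9.80665×ln(4.601) = 2785.1×1.5264 ≈ 4251 m/s.
Total Δv = 4752 + 3869 + 4251 = 12872 m/s.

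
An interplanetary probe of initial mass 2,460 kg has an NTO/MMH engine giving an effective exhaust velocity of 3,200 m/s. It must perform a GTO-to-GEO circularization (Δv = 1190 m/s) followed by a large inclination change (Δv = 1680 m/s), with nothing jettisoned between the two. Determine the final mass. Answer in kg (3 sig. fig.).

final mass ≈ 1000 kg

After the first burn: m = 2460 × exp(−1190/3200.0) = 2460 × 0.68944 = 1,696.02 kg.
After the second burn: m = 1,696.02 × exp(−1680/3200.0) = 1,696.02 × 0.59156 = 1,003.3 kg.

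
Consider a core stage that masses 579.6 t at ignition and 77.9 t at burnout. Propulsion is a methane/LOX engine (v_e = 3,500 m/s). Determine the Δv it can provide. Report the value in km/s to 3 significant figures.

Δv = v_e · ln(m₀/m_f) = 3500.0 × ln(7.44) = 3500.0 × 2.0069 ≈ 7024.2 m/s.

Δv ≈ 7.02 km/s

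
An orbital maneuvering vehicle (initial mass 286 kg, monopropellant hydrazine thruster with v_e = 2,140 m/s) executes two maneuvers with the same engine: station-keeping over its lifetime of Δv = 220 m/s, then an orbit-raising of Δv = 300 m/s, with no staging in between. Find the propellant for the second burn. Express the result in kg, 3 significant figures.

propellant for the second burn ≈ 33.8 kg

After the first burn: m = 286 × exp(−220/2140.0) = 286 × 0.90230 = 258.058 kg.
After the second burn: m = 258.058 × exp(−300/2140.0) = 258.058 × 0.86920 = 224.304 kg.
Second-burn propellant = 258.058 − 224.304 = 33.754 kg.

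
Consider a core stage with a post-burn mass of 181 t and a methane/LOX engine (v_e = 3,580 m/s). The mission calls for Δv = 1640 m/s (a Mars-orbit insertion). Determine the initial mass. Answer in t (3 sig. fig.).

By the Tsiolkovsky rocket equation, m₀/m_f = exp(Δv / v_e) = exp(1640 / 3580.0) = exp(0.4581) = 1.5811.
m₀ = m_f × 1.5811 = 181 × 1.5811 = 286.179 t.

initial mass ≈ 286 t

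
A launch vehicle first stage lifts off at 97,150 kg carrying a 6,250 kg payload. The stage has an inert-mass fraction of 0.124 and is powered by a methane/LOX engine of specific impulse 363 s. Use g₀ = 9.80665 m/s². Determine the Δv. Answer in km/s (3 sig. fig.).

Stage wet mass = m₀ − payload = 97,150 − 6,250 = 90,900 kg.
Stage dry mass = ε × stage wet mass = 0.124 × 90,900 = 11,271.6 kg.
Burnout mass m_f = stage dry + payload = 11,271.6 + 6,250 = 17,521.6 kg.
v_e = Isp · g₀ = 363 × 9.80665 = 3559.8 m/s.
Rocket equation: Δv = v_e · ln(97,150/17,521.6) = 3559.8 × ln(5.545) = 3559.8 × 1.7128 ≈ 6097 m/s.

Δv ≈ 6.10 km/s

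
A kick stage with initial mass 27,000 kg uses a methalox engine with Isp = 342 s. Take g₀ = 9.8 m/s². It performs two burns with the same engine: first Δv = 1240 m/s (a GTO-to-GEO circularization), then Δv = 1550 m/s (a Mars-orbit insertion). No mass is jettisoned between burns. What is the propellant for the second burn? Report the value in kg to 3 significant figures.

propellant for the second burn ≈ 6910 kg

v_e = Isp · g₀ = 342 × 9.8 = 3351.6 m/s.
After the first burn: m = 27000 × exp(−1240/3351.6) = 27000 × 0.69075 = 18,650.3 kg.
After the second burn: m = 18,650.3 × exp(−1550/3351.6) = 18,650.3 × 0.62973 = 11,744.7 kg.
Second-burn propellant = 18,650.3 − 11,744.7 = 6,905.6 kg.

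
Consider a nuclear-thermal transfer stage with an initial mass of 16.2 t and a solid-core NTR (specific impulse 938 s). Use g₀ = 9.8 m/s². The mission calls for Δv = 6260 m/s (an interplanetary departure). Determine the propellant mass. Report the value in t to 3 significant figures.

propellant mass ≈ 8.00 t

v_e = Isp · g₀ = 938 × 9.8 = 9192.4 m/s.
From the ideal rocket equation, m₀/m_f = exp(Δv / v_e) = exp(6260 / 9192.4) = exp(0.6810) = 1.9758.
m_f = 16.2 / 1.9758 = 8.19921 t, so propellant = m₀ − m_f = 16.2 − 8.19921 = 8.00079 t.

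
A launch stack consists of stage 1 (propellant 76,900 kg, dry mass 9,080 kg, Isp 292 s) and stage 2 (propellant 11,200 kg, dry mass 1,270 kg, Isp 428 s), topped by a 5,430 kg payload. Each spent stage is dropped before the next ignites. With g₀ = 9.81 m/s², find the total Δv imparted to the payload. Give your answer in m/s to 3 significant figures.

Δv ≈ 7990 m/s

Ignition mass of stage 1 = 76,900+9,080 + 11,200+1,270 + 5,430 = 103,880 kg.
Stage 1: m₀ = 103,880 kg, m_f = 103,880 − 76,900 = 26,980 kg; Δv = 292×9.81×ln(3.85) = 2864.5×1.3481 ≈ 3862 m/s.
Stage 2: m₀ = 17,900 kg, m_f = 17,900 − 11,200 = 6,700 kg; Δv = 428×9.81×ln(2.672) = 4198.7×0.9827 ≈ 4126 m/s.
Total Δv = 3862 + 4126 = 7988 m/s.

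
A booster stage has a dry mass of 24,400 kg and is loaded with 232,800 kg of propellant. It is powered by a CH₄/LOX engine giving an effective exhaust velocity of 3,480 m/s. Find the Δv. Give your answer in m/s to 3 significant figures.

Δv ≈ 8200 m/s

m₀ = m_dry + m_prop = 24,400 + 232,800 = 257,200 kg.
Δv = v_e · ln(m₀/m_f) = 3480.0 × ln(10.54) = 3480.0 × 2.3553 ≈ 8196.3 m/s.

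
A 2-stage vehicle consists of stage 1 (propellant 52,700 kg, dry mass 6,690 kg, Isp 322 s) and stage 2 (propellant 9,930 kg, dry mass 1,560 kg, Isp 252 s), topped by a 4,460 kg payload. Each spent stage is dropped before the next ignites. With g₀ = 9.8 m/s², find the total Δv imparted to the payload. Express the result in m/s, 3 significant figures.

Δv ≈ 6200 m/s

Ignition mass of stage 1 = 52,700+6,690 + 9,930+1,560 + 4,460 = 75,340 kg.
Stage 1: m₀ = 75,340 kg, m_f = 75,340 − 52,700 = 22,640 kg; Δv = 322×9.8×ln(3.328) = 3155.6×1.2023 ≈ 3794 m/s.
Stage 2: m₀ = 15,950 kg, m_f = 15,950 − 9,930 = 6,020 kg; Δv = 252×9.8×ln(2.65) = 2469.6×0.9744 ≈ 2406 m/s.
Total Δv = 3794 + 2406 = 6200 m/s.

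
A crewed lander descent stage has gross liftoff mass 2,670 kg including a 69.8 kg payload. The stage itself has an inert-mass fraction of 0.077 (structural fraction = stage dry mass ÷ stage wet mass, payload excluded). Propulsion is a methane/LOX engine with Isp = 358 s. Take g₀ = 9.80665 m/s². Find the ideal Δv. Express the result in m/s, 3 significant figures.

Δv ≈ 8040 m/s

Stage wet mass = m₀ − payload = 2,670 − 69.8 = 2,600.2 kg.
Stage dry mass = ε × stage wet mass = 0.077 × 2,600.2 = 200.215 kg.
Burnout mass m_f = stage dry + payload = 200.215 + 69.8 = 270.015 kg.
v_e = Isp · g₀ = 358 × 9.80665 = 3510.8 m/s.
From the ideal rocket equation, Δv = v_e · ln(2,670/270.015) = 3510.8 × ln(9.888) = 3510.8 × 2.2914 ≈ 8044 m/s.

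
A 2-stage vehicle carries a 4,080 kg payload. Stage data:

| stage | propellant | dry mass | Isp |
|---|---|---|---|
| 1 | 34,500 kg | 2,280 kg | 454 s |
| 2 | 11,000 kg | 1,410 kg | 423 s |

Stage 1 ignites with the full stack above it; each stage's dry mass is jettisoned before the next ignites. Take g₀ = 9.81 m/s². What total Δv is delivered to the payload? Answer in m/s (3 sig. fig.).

Δv ≈ 9210 m/s

Ignition mass of stage 1 = 34,500+2,280 + 11,000+1,410 + 4,080 = 53,270 kg.
Stage 1: m₀ = 53,270 kg, m_f = 53,270 − 34,500 = 18,770 kg; Δv = 454×9.81×ln(2.838) = 4453.7×1.0431 ≈ 4646 m/s.
Stage 2: m₀ = 16,490 kg, m_f = 16,490 − 11,000 = 5,490 kg; Δv = 423×9.81×ln(3.004) = 4149.6×1.0998 ≈ 4564 m/s.
Total Δv = 4646 + 4564 = 9210 m/s.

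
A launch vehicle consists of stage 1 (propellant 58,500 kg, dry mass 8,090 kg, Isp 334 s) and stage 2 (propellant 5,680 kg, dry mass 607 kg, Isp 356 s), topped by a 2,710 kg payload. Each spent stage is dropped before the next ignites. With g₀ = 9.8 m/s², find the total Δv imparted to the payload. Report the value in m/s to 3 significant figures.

Ignition mass of stage 1 = 58,500+8,090 + 5,680+607 + 2,710 = 75,587 kg.
Stage 1: m₀ = 75,587 kg, m_f = 75,587 − 58,500 = 17,087 kg; Δv = 334×9.8×ln(4.424) = 3273.2×1.4870 ≈ 4867 m/s.
Stage 2: m₀ = 8,997 kg, m_f = 8,997 − 5,680 = 3,317 kg; Δv = 356×9.8×ln(2.712) = 3488.8×0.9978 ≈ 3481 m/s.
Total Δv = 4867 + 3481 = 8348 m/s.

Δv ≈ 8350 m/s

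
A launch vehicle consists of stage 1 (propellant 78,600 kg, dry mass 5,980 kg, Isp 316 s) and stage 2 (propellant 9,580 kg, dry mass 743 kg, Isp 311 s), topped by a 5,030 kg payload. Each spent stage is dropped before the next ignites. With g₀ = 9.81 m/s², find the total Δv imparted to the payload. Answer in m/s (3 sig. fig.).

Ignition mass of stage 1 = 78,600+5,980 + 9,580+743 + 5,030 = 99,933 kg.
Stage 1: m₀ = 99,933 kg, m_f = 99,933 − 78,600 = 21,333 kg; Δv = 316×9.81×ln(4.684) = 3100.0×1.5442 ≈ 4787 m/s.
Stage 2: m₀ = 15,353 kg, m_f = 15,353 − 9,580 = 5,773 kg; Δv = 311×9.81×ln(2.659) = 3050.9×0.9781 ≈ 2984 m/s.
Total Δv = 4787 + 2984 = 7771 m/s.

Δv ≈ 7770 m/s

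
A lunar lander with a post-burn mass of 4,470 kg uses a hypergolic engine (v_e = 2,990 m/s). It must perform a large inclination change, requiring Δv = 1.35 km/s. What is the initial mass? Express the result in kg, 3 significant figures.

initial mass ≈ 7020 kg

By the Tsiolkovsky rocket equation, m₀/m_f = exp(Δv / v_e) = exp(1350 / 2990.0) = exp(0.4515) = 1.5707.
m₀ = m_f × 1.5707 = 4,470 × 1.5707 = 7,021.03 kg.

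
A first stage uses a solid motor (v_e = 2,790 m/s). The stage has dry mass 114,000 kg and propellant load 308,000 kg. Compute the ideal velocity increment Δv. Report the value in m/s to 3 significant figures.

Δv ≈ 3650 m/s

m₀ = m_dry + m_prop = 114,000 + 308,000 = 422,000 kg.
From the ideal rocket equation, Δv = v_e · ln(m₀/m_f) = 2790.0 × ln(3.702) = 2790.0 × 1.3088 ≈ 3651.6 m/s.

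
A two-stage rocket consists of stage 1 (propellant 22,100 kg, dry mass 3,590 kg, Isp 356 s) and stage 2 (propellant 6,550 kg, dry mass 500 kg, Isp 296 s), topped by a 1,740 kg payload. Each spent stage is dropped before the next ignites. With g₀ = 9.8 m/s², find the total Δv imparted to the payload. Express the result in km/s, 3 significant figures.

Ignition mass of stage 1 = 22,100+3,590 + 6,550+500 + 1,740 = 34,480 kg.
Stage 1: m₀ = 34,480 kg, m_f = 34,480 − 22,100 = 12,380 kg; Δv = 356×9.8×ln(2.785) = 3488.8×1.0243 ≈ 3574 m/s.
Stage 2: m₀ = 8,790 kg, m_f = 8,790 − 6,550 = 2,240 kg; Δv = 296×9.8×ln(3.924) = 2900.8×1.3671 ≈ 3966 m/s.
Total Δv = 3574 + 3966 = 7540 m/s.

Δv ≈ 7.54 km/s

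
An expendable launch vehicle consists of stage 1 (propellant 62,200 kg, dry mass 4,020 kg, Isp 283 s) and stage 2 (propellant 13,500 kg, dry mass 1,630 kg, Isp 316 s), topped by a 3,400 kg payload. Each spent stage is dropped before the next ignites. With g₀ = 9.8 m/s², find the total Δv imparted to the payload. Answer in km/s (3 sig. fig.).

Ignition mass of stage 1 = 62,200+4,020 + 13,500+1,630 + 3,400 = 84,750 kg.
Stage 1: m₀ = 84,750 kg, m_f = 84,750 − 62,200 = 22,550 kg; Δv = 283×9.8×ln(3.758) = 2773.4×1.3240 ≈ 3672 m/s.
Stage 2: m₀ = 18,530 kg, m_f = 18,530 − 13,500 = 5,030 kg; Δv = 316×9.8×ln(3.684) = 3096.8×1.3040 ≈ 4038 m/s.
Total Δv = 3672 + 4038 = 7710 m/s.

Δv ≈ 7.71 km/s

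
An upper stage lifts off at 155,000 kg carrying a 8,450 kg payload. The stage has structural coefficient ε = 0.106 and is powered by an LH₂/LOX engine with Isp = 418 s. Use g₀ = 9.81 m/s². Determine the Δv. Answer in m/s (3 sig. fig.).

Stage wet mass = m₀ − payload = 155,000 − 8,450 = 146,550 kg.
Stage dry mass = ε × stage wet mass = 0.106 × 146,550 = 15,534.3 kg.
Burnout mass m_f = stage dry + payload = 15,534.3 + 8,450 = 23,984.3 kg.
v_e = Isp · g₀ = 418 × 9.81 = 4100.6 m/s.
By the Tsiolkovsky rocket equation, Δv = v_e · ln(155,000/23,984.3) = 4100.6 × ln(6.463) = 4100.6 × 1.8660 ≈ 7652 m/s.

Δv ≈ 7650 m/s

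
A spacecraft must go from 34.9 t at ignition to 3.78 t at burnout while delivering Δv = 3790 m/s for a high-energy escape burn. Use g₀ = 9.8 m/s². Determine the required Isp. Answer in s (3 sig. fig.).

Isp ≈ 174 s

ln(m₀/m_f) = ln(34900/3780) = ln(9.233) = 2.2228.
Using Δv = v_e ln(m₀/m_f): v_e = Δv / ln(m₀/m_f) = 3790 / 2.2228 = 1705.1 m/s.
Isp = v_e / g₀ = 1705.1 / 9.8 = 174.0 s.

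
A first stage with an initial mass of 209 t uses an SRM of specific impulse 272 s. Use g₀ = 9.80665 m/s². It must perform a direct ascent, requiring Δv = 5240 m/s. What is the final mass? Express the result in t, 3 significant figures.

final mass ≈ 29.3 t

v_e = Isp · g₀ = 272 × 9.80665 = 2667.4 m/s.
m₀/m_f = exp(Δv / v_e) = exp(5240 / 2667.4) = exp(1.9645) = 7.1310.
m_f = m₀ / 7.1310 = 209 / 7.1310 = 29.3087 t.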